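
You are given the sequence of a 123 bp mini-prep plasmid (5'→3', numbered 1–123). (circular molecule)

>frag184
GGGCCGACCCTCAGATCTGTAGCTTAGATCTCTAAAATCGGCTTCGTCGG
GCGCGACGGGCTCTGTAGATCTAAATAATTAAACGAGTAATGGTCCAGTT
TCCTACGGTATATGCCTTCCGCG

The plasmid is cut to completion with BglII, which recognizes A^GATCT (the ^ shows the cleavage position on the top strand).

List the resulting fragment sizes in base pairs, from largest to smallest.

69, 41, 13 bp

BglII sites (AGATCT) start at positions 13, 26, 67.
BglII cuts after the first base of each site, so after positions 13, 26, 67.
Circular molecule, 3 cuts → 3 fragments:
  14–26 → 13 bp
  27–67 → 41 bp
  68–123 then 1–13 → 56 + 13 = 69 bp
Sorted largest to smallest: 69, 41, 13 bp.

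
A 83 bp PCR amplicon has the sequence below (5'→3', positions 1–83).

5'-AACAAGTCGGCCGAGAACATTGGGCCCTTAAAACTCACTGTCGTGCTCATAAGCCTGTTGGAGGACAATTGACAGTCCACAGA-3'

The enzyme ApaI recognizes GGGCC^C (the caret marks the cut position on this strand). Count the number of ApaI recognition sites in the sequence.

GGGCCC occurs starting at position 22.
ApaI cuts at 1 site.

1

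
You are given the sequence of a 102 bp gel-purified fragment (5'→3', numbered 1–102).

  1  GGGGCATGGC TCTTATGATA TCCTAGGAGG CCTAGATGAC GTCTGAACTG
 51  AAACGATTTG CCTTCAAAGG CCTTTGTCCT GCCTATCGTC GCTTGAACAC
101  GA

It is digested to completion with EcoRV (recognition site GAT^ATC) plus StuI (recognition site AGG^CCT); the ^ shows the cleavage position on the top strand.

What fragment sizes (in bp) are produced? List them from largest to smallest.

The EcoRV site (GATATC) starts at position 17.
EcoRV cuts after base 3 of each site, so after position 19.
StuI sites (AGGCCT) start at positions 28, 68.
StuI cuts after base 3 of each site, so after positions 30, 70.
Combined cut positions: 19, 30, 70.
Linear molecule, 3 cuts → 4 fragments:
  1–19 → 19 bp
  20–30 → 11 bp
  31–70 → 40 bp
  71–102 → 32 bp
Sorted largest to smallest: 40, 32, 19, 11 bp.

40, 32, 19, 11 bp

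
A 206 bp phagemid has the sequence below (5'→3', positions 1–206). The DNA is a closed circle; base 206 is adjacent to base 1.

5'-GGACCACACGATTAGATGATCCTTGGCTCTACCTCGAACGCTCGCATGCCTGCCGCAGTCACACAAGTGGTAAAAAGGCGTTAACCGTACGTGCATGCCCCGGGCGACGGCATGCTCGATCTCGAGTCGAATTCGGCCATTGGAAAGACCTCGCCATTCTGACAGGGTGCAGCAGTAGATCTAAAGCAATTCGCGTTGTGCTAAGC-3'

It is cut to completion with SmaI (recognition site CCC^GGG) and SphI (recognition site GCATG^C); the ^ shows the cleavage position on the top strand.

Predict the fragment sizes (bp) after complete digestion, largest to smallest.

140, 49, 13, 4 bp

The SmaI site (CCCGGG) starts at position 99.
SmaI cuts after base 3 of each site, so after position 101.
SphI sites (GCATGC) start at positions 44, 93, 110.
SphI cuts after base 5 of each site (before the last base), so after positions 48, 97, 114.
Combined cut positions: 48, 97, 101, 114.
Circular molecule, 4 cuts → 4 fragments:
  49–97 → 49 bp
  98–101 → 4 bp
  102–114 → 13 bp
  115–206 then 1–48 → 92 + 48 = 140 bp
Sorted largest to smallest: 140, 49, 13, 4 bp.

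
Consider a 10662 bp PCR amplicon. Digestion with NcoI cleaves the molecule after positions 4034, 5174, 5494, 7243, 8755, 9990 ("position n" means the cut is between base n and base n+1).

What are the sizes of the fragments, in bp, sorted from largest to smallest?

Linear molecule, 6 cuts → 7 fragments:
  4034 − 0 = 4034 bp
  5174 − 4034 = 1140 bp
  5494 − 5174 = 320 bp
  7243 − 5494 = 1749 bp
  8755 − 7243 = 1512 bp
  9990 − 8755 = 1235 bp
  10662 − 9990 = 672 bp
Sorted largest to smallest: 4034, 1749, 1512, 1235, 1140, 672, 320 bp.

4034, 1749, 1512, 1235, 1140, 672, 320 bp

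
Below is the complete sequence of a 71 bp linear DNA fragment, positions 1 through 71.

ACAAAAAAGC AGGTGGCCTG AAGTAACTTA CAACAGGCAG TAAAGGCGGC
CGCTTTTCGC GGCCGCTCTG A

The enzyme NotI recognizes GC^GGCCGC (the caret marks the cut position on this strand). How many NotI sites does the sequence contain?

2

GCGGCCGC occurs starting at positions 46, 59.
NotI cuts at 2 sites.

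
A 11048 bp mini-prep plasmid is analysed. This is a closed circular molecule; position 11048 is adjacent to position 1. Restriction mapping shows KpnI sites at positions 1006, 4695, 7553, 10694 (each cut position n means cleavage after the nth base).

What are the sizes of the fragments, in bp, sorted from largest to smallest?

3689, 3141, 2858, 1360 bp

Circular molecule, 4 cuts → 4 fragments:
  4695 − 1006 = 3689 bp
  7553 − 4695 = 2858 bp
  10694 − 7553 = 3141 bp
  wrap: 11048 − 10694 + 1006 = 1360 bp
Sorted largest to smallest: 3689, 3141, 2858, 1360 bp.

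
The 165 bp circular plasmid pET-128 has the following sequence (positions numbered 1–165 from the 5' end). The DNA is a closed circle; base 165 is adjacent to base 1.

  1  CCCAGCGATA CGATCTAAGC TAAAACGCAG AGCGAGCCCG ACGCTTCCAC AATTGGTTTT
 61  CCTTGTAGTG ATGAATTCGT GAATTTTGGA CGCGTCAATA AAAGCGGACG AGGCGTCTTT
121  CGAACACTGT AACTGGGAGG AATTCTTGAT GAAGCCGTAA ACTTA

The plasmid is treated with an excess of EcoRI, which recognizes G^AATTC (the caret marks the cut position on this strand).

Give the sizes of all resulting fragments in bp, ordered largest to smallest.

98, 67 bp

EcoRI sites (GAATTC) start at positions 73, 140.
EcoRI cuts after the first base of each site, so after positions 73, 140.
Circular molecule, 2 cuts → 2 fragments:
  74–140 → 67 bp
  141–165 then 1–73 → 25 + 73 = 98 bp
Sorted largest to smallest: 98, 67 bp.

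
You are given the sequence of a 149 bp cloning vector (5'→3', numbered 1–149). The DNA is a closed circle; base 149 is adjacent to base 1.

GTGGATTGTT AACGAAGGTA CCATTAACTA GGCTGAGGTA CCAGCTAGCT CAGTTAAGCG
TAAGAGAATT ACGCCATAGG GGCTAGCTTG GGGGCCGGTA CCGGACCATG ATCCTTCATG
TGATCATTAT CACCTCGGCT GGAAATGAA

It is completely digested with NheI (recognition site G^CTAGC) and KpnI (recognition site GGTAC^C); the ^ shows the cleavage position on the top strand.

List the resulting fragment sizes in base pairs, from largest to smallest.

NheI sites (GCTAGC) start at positions 44, 82.
NheI cuts after the first base of each site, so after positions 44, 82.
KpnI sites (GGTACC) start at positions 17, 37, 97.
KpnI cuts after base 5 of each site (before the last base), so after positions 21, 41, 101.
Combined cut positions: 21, 41, 44, 82, 101.
Circular molecule, 5 cuts → 5 fragments:
  22–41 → 20 bp
  42–44 → 3 bp
  45–82 → 38 bp
  83–101 → 19 bp
  102–149 then 1–21 → 48 + 21 = 69 bp
Sorted largest to smallest: 69, 38, 20, 19, 3 bp.

69, 38, 20, 19, 3 bp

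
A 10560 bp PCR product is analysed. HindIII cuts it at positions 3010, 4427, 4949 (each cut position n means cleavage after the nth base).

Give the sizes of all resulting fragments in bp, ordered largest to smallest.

Linear molecule, 3 cuts → 4 fragments:
  3010 − 0 = 3010 bp
  4427 − 3010 = 1417 bp
  4949 − 4427 = 522 bp
  10560 − 4949 = 5611 bp
Sorted largest to smallest: 5611, 3010, 1417, 522 bp.

5611, 3010, 1417, 522 bp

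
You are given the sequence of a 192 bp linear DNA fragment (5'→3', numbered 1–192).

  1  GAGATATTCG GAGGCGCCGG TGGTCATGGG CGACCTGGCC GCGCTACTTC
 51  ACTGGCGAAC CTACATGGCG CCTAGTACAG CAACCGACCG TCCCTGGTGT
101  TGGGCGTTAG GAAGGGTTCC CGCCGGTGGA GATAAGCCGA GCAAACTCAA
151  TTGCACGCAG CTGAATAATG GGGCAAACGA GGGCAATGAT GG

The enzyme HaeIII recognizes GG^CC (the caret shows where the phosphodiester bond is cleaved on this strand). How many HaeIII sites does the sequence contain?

1

GGCC occurs starting at position 37.
HaeIII cuts at 1 site.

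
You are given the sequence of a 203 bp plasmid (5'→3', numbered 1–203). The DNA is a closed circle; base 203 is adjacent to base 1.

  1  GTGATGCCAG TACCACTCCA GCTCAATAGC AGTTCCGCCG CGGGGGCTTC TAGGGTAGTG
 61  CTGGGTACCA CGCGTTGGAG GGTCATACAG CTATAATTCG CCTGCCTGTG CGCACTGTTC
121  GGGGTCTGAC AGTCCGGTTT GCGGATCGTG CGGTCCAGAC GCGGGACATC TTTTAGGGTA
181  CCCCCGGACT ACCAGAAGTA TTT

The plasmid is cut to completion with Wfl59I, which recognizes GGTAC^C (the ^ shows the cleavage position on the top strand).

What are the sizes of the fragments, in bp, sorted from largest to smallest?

Wfl59I sites (GGTACC) start at positions 64, 177.
Wfl59I cuts after base 5 of each site (before the last base), so after positions 68, 181.
Circular molecule, 2 cuts → 2 fragments:
  69–181 → 113 bp
  182–203 then 1–68 → 22 + 68 = 90 bp
Sorted largest to smallest: 113, 90 bp.

113, 90 bp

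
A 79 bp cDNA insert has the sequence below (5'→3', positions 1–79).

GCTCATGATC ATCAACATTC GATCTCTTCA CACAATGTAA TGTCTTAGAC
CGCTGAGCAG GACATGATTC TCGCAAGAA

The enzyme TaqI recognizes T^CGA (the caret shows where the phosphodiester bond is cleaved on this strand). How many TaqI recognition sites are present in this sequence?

1

TCGA occurs starting at position 19.
TaqI cuts at 1 site.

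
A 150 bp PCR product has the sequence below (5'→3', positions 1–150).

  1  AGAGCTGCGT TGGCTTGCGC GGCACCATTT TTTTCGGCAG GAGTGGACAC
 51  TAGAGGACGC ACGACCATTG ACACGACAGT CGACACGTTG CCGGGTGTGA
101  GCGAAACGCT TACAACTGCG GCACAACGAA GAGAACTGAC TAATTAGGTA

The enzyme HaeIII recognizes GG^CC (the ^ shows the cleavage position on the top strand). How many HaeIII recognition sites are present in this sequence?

No occurrence of GGCC is present in the sequence.
HaeIII does not cut: 0 sites.

0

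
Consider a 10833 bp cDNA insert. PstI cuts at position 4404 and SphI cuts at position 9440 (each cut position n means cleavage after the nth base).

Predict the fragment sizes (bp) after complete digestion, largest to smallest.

Combined cut positions (sorted): 4404, 9440.
Linear molecule, 2 cuts → 3 fragments:
  4404 − 0 = 4404 bp
  9440 − 4404 = 5036 bp
  10833 − 9440 = 1393 bp
Sorted largest to smallest: 5036, 4404, 1393 bp.

5036, 4404, 1393 bp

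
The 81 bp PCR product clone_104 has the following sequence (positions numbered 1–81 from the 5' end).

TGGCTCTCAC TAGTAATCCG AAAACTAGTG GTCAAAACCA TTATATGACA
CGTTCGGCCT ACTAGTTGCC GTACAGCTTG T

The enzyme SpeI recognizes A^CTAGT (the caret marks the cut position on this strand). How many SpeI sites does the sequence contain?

ACTAGT occurs starting at positions 9, 24, 61.
SpeI cuts at 3 sites.

3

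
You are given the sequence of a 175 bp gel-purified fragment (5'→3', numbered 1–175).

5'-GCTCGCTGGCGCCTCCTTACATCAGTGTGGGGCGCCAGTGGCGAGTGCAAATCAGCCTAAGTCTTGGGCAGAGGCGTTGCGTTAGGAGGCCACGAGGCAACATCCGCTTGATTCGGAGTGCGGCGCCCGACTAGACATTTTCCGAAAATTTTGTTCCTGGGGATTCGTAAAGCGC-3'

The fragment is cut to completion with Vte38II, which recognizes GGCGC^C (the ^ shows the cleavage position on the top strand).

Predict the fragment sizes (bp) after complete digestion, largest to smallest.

91, 49, 23, 12 bp

Vte38II sites (GGCGCC) start at positions 8, 31, 122.
Vte38II cuts after base 5 of each site (before the last base), so after positions 12, 35, 126.
Linear molecule, 3 cuts → 4 fragments:
  1–12 → 12 bp
  13–35 → 23 bp
  36–126 → 91 bp
  127–175 → 49 bp
Sorted largest to smallest: 91, 49, 23, 12 bp.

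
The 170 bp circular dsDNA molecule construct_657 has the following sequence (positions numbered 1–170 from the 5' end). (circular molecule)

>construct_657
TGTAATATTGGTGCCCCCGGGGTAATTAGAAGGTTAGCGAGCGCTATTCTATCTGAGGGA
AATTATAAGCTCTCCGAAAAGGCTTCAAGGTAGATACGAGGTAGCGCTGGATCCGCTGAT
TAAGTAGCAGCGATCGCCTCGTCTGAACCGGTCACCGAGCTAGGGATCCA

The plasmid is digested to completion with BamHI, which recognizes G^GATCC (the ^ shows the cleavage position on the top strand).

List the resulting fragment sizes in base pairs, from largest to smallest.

BamHI sites (GGATCC) start at positions 109, 164.
BamHI cuts after the first base of each site, so after positions 109, 164.
Circular molecule, 2 cuts → 2 fragments:
  110–164 → 55 bp
  165–170 then 1–109 → 6 + 109 = 115 bp
Sorted largest to smallest: 115, 55 bp.

115, 55 bp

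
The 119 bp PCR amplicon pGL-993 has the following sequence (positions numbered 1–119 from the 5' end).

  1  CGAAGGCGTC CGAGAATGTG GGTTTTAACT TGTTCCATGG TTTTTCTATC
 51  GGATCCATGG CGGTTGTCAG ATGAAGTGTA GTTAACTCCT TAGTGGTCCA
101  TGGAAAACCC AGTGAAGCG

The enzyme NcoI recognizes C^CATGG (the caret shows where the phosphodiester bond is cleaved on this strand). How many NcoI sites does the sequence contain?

3

CCATGG occurs starting at positions 35, 55, 98.
NcoI cuts at 3 sites.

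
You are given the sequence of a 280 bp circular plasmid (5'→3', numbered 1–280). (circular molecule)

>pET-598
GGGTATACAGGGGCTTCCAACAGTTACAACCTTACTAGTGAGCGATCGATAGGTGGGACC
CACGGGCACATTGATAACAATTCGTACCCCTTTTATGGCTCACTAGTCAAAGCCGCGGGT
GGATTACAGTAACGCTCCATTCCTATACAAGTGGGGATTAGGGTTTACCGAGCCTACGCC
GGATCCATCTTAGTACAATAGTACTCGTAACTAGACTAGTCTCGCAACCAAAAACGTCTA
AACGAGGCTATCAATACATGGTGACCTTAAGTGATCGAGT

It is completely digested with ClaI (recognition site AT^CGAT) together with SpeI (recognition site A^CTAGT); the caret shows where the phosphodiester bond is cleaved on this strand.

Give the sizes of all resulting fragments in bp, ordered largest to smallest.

The ClaI site (ATCGAT) starts at position 45.
ClaI cuts after base 2 of each site, so after position 46.
SpeI sites (ACTAGT) start at positions 34, 102, 215.
SpeI cuts after the first base of each site, so after positions 34, 102, 215.
Combined cut positions: 34, 46, 102, 215.
Circular molecule, 4 cuts → 4 fragments:
  35–46 → 12 bp
  47–102 → 56 bp
  103–215 → 113 bp
  216–280 then 1–34 → 65 + 34 = 99 bp
Sorted largest to smallest: 113, 99, 56, 12 bp.

113, 99, 56, 12 bp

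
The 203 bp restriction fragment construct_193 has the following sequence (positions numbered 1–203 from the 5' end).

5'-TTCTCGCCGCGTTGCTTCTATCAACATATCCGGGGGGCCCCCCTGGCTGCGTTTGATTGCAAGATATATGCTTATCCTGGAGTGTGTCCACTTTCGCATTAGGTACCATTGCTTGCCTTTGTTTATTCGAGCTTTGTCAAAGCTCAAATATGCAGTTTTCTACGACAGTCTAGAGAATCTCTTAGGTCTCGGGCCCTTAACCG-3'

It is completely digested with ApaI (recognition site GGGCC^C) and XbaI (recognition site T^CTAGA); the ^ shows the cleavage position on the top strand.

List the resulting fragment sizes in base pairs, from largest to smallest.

130, 39, 26, 8 bp

ApaI sites (GGGCCC) start at positions 35, 191.
ApaI cuts after base 5 of each site (before the last base), so after positions 39, 195.
The XbaI site (TCTAGA) starts at position 169.
XbaI cuts after the first base of each site, so after position 169.
Combined cut positions: 39, 169, 195.
Linear molecule, 3 cuts → 4 fragments:
  1–39 → 39 bp
  40–169 → 130 bp
  170–195 → 26 bp
  196–203 → 8 bp
Sorted largest to smallest: 130, 39, 26, 8 bp.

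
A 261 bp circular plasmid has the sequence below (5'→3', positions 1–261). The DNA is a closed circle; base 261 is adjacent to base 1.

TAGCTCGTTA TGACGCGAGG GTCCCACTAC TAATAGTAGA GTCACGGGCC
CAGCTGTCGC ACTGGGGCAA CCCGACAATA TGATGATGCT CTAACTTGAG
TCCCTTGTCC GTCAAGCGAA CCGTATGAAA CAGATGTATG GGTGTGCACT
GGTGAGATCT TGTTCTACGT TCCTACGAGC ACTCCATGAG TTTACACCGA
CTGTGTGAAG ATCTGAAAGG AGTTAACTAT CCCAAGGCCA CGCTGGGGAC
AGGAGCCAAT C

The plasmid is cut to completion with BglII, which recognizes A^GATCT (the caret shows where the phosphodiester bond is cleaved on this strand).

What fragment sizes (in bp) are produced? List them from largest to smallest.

BglII sites (AGATCT) start at positions 155, 209.
BglII cuts after the first base of each site, so after positions 155, 209.
Circular molecule, 2 cuts → 2 fragments:
  156–209 → 54 bp
  210–261 then 1–155 → 52 + 155 = 207 bp
Sorted largest to smallest: 207, 54 bp.

207, 54 bp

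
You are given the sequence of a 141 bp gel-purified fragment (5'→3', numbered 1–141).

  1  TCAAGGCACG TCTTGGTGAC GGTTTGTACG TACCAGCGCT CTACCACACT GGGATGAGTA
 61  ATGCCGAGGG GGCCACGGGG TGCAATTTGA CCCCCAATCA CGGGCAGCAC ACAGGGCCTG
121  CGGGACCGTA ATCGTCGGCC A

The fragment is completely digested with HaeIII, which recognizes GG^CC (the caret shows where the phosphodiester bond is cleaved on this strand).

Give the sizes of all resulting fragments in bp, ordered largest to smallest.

HaeIII sites (GGCC) start at positions 71, 115, 137.
HaeIII cuts after base 2 of each site, so after positions 72, 116, 138.
Linear molecule, 3 cuts → 4 fragments:
  1–72 → 72 bp
  73–116 → 44 bp
  117–138 → 22 bp
  139–141 → 3 bp
Sorted largest to smallest: 72, 44, 22, 3 bp.

72, 44, 22, 3 bp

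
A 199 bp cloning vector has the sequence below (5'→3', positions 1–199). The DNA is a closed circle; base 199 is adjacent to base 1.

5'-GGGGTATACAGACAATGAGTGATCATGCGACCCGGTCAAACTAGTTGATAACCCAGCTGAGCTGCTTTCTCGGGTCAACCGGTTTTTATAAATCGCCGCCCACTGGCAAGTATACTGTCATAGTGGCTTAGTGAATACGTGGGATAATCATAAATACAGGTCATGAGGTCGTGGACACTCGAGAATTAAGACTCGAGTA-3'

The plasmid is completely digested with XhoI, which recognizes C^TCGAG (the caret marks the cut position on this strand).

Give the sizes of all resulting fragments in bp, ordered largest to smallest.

185, 14 bp

XhoI sites (CTCGAG) start at positions 178, 192.
XhoI cuts after the first base of each site, so after positions 178, 192.
Circular molecule, 2 cuts → 2 fragments:
  179–192 → 14 bp
  193–199 then 1–178 → 7 + 178 = 185 bp
Sorted largest to smallest: 185, 14 bp.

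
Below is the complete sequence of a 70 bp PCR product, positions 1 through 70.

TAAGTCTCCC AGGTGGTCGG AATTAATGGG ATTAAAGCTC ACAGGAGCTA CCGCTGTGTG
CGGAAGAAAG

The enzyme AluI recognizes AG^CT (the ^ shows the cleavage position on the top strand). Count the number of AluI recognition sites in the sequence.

AGCT occurs starting at positions 36, 46.
AluI cuts at 2 sites.

2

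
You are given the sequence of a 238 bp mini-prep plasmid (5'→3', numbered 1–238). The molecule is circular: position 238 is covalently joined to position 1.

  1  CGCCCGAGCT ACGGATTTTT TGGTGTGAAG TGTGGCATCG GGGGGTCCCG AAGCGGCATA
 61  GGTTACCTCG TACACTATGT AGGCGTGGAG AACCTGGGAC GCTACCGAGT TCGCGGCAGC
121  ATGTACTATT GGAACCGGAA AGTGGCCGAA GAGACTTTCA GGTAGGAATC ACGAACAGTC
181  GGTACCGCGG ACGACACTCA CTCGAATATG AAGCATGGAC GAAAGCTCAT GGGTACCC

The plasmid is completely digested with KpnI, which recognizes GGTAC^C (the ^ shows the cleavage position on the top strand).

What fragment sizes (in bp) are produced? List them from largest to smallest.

KpnI sites (GGTACC) start at positions 181, 232.
KpnI cuts after base 5 of each site (before the last base), so after positions 185, 236.
Circular molecule, 2 cuts → 2 fragments:
  186–236 → 51 bp
  237–238 then 1–185 → 2 + 185 = 187 bp
Sorted largest to smallest: 187, 51 bp.

187, 51 bp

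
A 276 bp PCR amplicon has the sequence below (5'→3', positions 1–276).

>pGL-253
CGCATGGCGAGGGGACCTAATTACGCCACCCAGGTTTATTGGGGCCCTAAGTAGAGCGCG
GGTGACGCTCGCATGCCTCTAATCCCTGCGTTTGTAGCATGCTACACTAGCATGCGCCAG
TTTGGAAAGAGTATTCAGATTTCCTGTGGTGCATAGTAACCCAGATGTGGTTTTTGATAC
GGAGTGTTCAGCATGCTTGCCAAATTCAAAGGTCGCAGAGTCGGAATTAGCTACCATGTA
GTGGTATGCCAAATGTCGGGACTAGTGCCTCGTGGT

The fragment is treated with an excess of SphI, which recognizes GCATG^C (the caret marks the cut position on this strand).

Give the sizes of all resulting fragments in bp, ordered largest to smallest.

SphI sites (GCATGC) start at positions 71, 97, 110, 191.
SphI cuts after base 5 of each site (before the last base), so after positions 75, 101, 114, 195.
Linear molecule, 4 cuts → 5 fragments:
  1–75 → 75 bp
  76–101 → 26 bp
  102–114 → 13 bp
  115–195 → 81 bp
  196–276 → 81 bp
Sorted largest to smallest: 81, 81, 75, 26, 13 bp.

81, 81, 75, 26, 13 bp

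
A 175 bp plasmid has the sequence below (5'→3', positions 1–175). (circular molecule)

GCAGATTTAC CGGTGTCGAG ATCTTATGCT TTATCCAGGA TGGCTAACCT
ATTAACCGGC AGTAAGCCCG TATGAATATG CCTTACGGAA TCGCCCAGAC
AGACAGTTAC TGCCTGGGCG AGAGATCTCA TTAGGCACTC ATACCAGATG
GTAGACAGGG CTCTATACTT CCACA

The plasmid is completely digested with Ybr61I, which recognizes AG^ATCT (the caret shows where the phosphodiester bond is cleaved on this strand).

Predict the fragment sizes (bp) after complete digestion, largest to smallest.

Ybr61I sites (AGATCT) start at positions 19, 123.
Ybr61I cuts after base 2 of each site, so after positions 20, 124.
Circular molecule, 2 cuts → 2 fragments:
  21–124 → 104 bp
  125–175 then 1–20 → 51 + 20 = 71 bp
Sorted largest to smallest: 104, 71 bp.

104, 71 bp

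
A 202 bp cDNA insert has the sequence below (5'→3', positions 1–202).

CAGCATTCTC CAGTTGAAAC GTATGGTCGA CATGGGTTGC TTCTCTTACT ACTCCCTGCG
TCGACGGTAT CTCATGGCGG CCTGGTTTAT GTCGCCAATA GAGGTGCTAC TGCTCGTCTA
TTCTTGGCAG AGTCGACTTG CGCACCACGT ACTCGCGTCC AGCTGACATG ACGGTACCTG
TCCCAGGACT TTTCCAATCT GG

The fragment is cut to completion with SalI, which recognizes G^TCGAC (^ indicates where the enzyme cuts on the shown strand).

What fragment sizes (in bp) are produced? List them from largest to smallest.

72, 70, 34, 26 bp

SalI sites (GTCGAC) start at positions 26, 60, 132.
SalI cuts after the first base of each site, so after positions 26, 60, 132.
Linear molecule, 3 cuts → 4 fragments:
  1–26 → 26 bp
  27–60 → 34 bp
  61–132 → 72 bp
  133–202 → 70 bp
Sorted largest to smallest: 72, 70, 34, 26 bp.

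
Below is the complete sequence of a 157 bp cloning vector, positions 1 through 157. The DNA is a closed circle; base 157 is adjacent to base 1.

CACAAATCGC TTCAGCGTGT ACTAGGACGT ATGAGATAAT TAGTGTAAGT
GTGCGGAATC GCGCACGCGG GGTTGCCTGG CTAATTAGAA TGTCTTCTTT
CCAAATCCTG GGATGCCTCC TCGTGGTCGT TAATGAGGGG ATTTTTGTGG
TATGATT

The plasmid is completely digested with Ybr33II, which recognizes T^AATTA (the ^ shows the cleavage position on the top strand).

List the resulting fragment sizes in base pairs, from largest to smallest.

Ybr33II sites (TAATTA) start at positions 37, 82.
Ybr33II cuts after the first base of each site, so after positions 37, 82.
Circular molecule, 2 cuts → 2 fragments:
  38–82 → 45 bp
  83–157 then 1–37 → 75 + 37 = 112 bp
Sorted largest to smallest: 112, 45 bp.

112, 45 bp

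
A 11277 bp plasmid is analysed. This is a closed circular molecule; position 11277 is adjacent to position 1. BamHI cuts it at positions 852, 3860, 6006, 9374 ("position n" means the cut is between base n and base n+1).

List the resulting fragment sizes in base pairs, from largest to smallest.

3368, 3008, 2755, 2146 bp

Circular molecule, 4 cuts → 4 fragments:
  3860 − 852 = 3008 bp
  6006 − 3860 = 2146 bp
  9374 − 6006 = 3368 bp
  wrap: 11277 − 9374 + 852 = 2755 bp
Sorted largest to smallest: 3368, 3008, 2755, 2146 bp.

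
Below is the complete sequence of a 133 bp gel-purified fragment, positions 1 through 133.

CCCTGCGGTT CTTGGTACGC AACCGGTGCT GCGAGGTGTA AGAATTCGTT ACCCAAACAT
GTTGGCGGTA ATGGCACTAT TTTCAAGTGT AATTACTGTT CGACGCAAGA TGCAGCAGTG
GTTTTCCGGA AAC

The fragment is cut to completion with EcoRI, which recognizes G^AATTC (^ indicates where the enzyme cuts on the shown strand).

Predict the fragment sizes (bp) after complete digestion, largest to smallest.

The EcoRI site (GAATTC) starts at position 42.
EcoRI cuts after the first base of each site, so after position 42.
Linear molecule, 1 cut → 2 fragments:
  1–42 → 42 bp
  43–133 → 91 bp
Sorted largest to smallest: 91, 42 bp.

91, 42 bp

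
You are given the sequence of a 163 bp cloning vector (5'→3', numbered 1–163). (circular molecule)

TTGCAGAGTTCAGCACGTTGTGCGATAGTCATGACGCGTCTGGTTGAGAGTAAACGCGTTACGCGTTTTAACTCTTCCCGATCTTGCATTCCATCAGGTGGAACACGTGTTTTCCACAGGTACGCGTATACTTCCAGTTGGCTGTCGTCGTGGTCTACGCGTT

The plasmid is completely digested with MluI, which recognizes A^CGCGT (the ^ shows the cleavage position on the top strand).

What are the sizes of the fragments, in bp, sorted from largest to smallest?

61, 40, 35, 20, 7 bp

MluI sites (ACGCGT) start at positions 34, 54, 61, 122, 157.
MluI cuts after the first base of each site, so after positions 34, 54, 61, 122, 157.
Circular molecule, 5 cuts → 5 fragments:
  35–54 → 20 bp
  55–61 → 7 bp
  62–122 → 61 bp
  123–157 → 35 bp
  158–163 then 1–34 → 6 + 34 = 40 bp
Sorted largest to smallest: 61, 40, 35, 20, 7 bp.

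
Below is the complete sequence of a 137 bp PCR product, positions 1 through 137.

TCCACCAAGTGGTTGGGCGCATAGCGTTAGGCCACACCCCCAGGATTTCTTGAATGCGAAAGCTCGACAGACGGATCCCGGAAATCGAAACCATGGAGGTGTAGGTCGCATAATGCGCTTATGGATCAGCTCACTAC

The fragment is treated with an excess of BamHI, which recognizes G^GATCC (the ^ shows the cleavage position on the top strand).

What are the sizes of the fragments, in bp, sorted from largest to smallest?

73, 64 bp

The BamHI site (GGATCC) starts at position 73.
BamHI cuts after the first base of each site, so after position 73.
Linear molecule, 1 cut → 2 fragments:
  1–73 → 73 bp
  74–137 → 64 bp
Sorted largest to smallest: 73, 64 bp.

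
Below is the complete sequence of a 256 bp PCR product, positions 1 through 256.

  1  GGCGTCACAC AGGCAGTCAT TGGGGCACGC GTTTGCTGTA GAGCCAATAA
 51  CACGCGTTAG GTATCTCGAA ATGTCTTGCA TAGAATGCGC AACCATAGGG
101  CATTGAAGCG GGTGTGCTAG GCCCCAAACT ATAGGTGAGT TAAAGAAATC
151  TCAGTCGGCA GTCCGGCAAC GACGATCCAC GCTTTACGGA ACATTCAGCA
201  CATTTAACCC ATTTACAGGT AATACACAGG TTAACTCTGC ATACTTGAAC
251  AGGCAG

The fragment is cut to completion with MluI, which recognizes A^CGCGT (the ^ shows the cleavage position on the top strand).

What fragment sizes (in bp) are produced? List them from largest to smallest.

MluI sites (ACGCGT) start at positions 27, 52.
MluI cuts after the first base of each site, so after positions 27, 52.
Linear molecule, 2 cuts → 3 fragments:
  1–27 → 27 bp
  28–52 → 25 bp
  53–256 → 204 bp
Sorted largest to smallest: 204, 27, 25 bp.

204, 27, 25 bp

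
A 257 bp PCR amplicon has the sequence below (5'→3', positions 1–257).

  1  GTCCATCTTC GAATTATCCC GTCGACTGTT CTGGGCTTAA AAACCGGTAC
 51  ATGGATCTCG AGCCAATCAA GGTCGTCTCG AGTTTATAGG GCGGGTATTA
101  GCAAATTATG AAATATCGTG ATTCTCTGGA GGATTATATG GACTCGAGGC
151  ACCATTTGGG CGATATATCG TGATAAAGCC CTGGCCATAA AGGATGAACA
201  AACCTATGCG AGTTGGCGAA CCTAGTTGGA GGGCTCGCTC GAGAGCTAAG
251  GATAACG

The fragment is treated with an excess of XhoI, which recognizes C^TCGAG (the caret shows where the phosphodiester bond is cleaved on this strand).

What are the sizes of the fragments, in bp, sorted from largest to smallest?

95, 66, 57, 20, 19 bp

XhoI sites (CTCGAG) start at positions 57, 77, 143, 238.
XhoI cuts after the first base of each site, so after positions 57, 77, 143, 238.
Linear molecule, 4 cuts → 5 fragments:
  1–57 → 57 bp
  58–77 → 20 bp
  78–143 → 66 bp
  144–238 → 95 bp
  239–257 → 19 bp
Sorted largest to smallest: 95, 66, 57, 20, 19 bp.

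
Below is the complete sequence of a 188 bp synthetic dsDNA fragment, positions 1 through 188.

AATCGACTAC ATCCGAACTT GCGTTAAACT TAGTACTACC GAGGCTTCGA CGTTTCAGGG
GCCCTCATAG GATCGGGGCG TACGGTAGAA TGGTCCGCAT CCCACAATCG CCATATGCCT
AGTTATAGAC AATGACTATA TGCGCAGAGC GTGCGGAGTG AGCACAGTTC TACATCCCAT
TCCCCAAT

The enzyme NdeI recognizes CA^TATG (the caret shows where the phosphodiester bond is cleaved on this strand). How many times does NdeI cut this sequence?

1

CATATG occurs starting at position 112.
NdeI cuts at 1 site.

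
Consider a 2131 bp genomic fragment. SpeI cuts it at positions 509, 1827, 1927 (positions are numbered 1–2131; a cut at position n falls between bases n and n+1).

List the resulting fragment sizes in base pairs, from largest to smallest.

Linear molecule, 3 cuts → 4 fragments:
  509 − 0 = 509 bp
  1827 − 509 = 1318 bp
  1927 − 1827 = 100 bp
  2131 − 1927 = 204 bp
Sorted largest to smallest: 1318, 509, 204, 100 bp.

1318, 509, 204, 100 bp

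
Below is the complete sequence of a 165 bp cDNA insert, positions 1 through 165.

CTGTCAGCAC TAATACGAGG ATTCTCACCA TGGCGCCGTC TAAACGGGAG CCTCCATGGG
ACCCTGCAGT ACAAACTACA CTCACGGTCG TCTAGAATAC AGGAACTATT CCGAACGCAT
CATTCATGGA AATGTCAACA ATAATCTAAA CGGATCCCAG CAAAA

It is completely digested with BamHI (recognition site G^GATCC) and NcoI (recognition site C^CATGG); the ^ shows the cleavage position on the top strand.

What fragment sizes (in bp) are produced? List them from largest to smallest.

98, 28, 26, 13 bp

The BamHI site (GGATCC) starts at position 152.
BamHI cuts after the first base of each site, so after position 152.
NcoI sites (CCATGG) start at positions 28, 54.
NcoI cuts after the first base of each site, so after positions 28, 54.
Combined cut positions: 28, 54, 152.
Linear molecule, 3 cuts → 4 fragments:
  1–28 → 28 bp
  29–54 → 26 bp
  55–152 → 98 bp
  153–165 → 13 bp
Sorted largest to smallest: 98, 28, 26, 13 bp.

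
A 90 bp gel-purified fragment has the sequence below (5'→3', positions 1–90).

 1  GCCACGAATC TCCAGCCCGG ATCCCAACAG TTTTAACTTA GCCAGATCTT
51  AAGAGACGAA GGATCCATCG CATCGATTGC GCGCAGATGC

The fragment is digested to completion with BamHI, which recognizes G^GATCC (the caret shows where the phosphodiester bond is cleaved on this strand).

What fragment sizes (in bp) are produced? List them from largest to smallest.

42, 29, 19 bp

BamHI sites (GGATCC) start at positions 19, 61.
BamHI cuts after the first base of each site, so after positions 19, 61.
Linear molecule, 2 cuts → 3 fragments:
  1–19 → 19 bp
  20–61 → 42 bp
  62–90 → 29 bp
Sorted largest to smallest: 42, 29, 19 bp.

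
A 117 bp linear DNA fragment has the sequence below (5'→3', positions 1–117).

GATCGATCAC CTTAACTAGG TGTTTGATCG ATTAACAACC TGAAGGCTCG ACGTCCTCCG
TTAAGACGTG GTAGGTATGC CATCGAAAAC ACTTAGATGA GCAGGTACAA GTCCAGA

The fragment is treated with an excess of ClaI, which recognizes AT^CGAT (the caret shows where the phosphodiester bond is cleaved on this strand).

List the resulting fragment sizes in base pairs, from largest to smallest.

89, 25, 3 bp

ClaI sites (ATCGAT) start at positions 2, 27.
ClaI cuts after base 2 of each site, so after positions 3, 28.
Linear molecule, 2 cuts → 3 fragments:
  1–3 → 3 bp
  4–28 → 25 bp
  29–117 → 89 bp
Sorted largest to smallest: 89, 25, 3 bp.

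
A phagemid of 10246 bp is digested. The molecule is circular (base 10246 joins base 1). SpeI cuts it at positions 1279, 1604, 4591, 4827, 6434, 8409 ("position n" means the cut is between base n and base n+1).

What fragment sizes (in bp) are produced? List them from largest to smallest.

Circular molecule, 6 cuts → 6 fragments:
  1604 − 1279 = 325 bp
  4591 − 1604 = 2987 bp
  4827 − 4591 = 236 bp
  6434 − 4827 = 1607 bp
  8409 − 6434 = 1975 bp
  wrap: 10246 − 8409 + 1279 = 3116 bp
Sorted largest to smallest: 3116, 2987, 1975, 1607, 325, 236 bp.

3116, 2987, 1975, 1607, 325, 236 bp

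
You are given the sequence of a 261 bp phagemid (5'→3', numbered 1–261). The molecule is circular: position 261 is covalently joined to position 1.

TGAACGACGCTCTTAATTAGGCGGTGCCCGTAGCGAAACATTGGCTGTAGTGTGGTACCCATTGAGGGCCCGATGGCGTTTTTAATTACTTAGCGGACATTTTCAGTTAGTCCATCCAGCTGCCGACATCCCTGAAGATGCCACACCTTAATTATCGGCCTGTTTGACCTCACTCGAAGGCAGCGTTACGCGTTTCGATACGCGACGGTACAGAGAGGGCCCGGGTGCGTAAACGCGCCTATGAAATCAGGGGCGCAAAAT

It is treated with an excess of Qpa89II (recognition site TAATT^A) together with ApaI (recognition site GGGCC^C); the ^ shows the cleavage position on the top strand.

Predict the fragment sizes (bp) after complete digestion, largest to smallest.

68, 66, 58, 52, 17 bp

Qpa89II sites (TAATTA) start at positions 14, 83, 149.
Qpa89II cuts after base 5 of each site (before the last base), so after positions 18, 87, 153.
ApaI sites (GGGCCC) start at positions 66, 217.
ApaI cuts after base 5 of each site (before the last base), so after positions 70, 221.
Combined cut positions: 18, 70, 87, 153, 221.
Circular molecule, 5 cuts → 5 fragments:
  19–70 → 52 bp
  71–87 → 17 bp
  88–153 → 66 bp
  154–221 → 68 bp
  222–261 then 1–18 → 40 + 18 = 58 bp
Sorted largest to smallest: 68, 66, 58, 52, 17 bp.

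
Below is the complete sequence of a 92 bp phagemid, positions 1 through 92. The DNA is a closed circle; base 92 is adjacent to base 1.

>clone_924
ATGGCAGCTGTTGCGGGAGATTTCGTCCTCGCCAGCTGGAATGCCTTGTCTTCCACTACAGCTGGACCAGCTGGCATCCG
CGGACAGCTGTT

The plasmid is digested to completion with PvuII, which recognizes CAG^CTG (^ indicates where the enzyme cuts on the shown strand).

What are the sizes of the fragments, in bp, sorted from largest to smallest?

PvuII sites (CAGCTG) start at positions 5, 33, 59, 68, 85.
PvuII cuts after base 3 of each site, so after positions 7, 35, 61, 70, 87.
Circular molecule, 5 cuts → 5 fragments:
  8–35 → 28 bp
  36–61 → 26 bp
  62–70 → 9 bp
  71–87 → 17 bp
  88–92 then 1–7 → 5 + 7 = 12 bp
Sorted largest to smallest: 28, 26, 17, 12, 9 bp.

28, 26, 17, 12, 9 bp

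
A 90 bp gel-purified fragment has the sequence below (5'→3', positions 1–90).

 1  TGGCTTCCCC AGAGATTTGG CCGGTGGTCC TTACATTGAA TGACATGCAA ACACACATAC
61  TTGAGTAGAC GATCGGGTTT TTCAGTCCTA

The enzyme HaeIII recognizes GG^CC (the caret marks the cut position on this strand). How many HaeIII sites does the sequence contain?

GGCC occurs starting at position 19.
HaeIII cuts at 1 site.

1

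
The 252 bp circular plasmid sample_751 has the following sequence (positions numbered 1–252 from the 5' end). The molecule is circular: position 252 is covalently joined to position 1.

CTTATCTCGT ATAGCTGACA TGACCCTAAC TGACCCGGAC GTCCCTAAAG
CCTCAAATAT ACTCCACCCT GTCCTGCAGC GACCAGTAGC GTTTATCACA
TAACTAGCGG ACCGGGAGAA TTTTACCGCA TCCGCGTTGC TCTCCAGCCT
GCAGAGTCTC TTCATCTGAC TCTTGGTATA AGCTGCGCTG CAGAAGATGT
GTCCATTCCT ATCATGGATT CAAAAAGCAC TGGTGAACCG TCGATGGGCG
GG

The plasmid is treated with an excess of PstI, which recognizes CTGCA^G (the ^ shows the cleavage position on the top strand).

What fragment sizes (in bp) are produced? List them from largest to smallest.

138, 75, 39 bp

PstI sites (CTGCAG) start at positions 74, 149, 188.
PstI cuts after base 5 of each site (before the last base), so after positions 78, 153, 192.
Circular molecule, 3 cuts → 3 fragments:
  79–153 → 75 bp
  154–192 → 39 bp
  193–252 then 1–78 → 60 + 78 = 138 bp
Sorted largest to smallest: 138, 75, 39 bp.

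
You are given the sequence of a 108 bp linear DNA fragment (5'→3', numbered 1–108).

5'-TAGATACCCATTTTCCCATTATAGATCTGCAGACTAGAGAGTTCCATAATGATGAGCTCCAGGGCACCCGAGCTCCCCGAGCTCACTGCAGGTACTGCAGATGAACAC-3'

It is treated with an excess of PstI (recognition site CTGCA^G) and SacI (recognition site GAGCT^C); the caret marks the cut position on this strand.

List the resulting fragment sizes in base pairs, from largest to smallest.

31, 27, 16, 9, 9, 9, 7 bp

PstI sites (CTGCAG) start at positions 27, 86, 95.
PstI cuts after base 5 of each site (before the last base), so after positions 31, 90, 99.
SacI sites (GAGCTC) start at positions 54, 70, 79.
SacI cuts after base 5 of each site (before the last base), so after positions 58, 74, 83.
Combined cut positions: 31, 58, 74, 83, 90, 99.
Linear molecule, 6 cuts → 7 fragments:
  1–31 → 31 bp
  32–58 → 27 bp
  59–74 → 16 bp
  75–83 → 9 bp
  84–90 → 7 bp
  91–99 → 9 bp
  100–108 → 9 bp
Sorted largest to smallest: 31, 27, 16, 9, 9, 9, 7 bp.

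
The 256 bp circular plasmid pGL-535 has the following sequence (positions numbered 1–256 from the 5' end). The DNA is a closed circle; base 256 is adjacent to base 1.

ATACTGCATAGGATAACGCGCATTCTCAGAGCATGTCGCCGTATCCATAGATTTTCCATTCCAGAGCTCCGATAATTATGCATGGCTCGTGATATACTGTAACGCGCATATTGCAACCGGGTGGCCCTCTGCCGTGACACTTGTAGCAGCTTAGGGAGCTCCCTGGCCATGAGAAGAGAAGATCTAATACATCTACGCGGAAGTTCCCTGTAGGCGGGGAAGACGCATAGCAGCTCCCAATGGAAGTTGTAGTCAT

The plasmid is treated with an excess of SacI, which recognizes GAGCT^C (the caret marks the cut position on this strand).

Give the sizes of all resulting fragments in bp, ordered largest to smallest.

SacI sites (GAGCTC) start at positions 64, 156.
SacI cuts after base 5 of each site (before the last base), so after positions 68, 160.
Circular molecule, 2 cuts → 2 fragments:
  69–160 → 92 bp
  161–256 then 1–68 → 96 + 68 = 164 bp
Sorted largest to smallest: 164, 92 bp.

164, 92 bp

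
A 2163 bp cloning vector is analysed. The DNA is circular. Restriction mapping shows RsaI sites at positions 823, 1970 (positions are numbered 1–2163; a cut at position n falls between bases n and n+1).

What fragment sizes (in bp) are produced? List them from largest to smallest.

Circular molecule, 2 cuts → 2 fragments:
  1970 − 823 = 1147 bp
  wrap: 2163 − 1970 + 823 = 1016 bp
Sorted largest to smallest: 1147, 1016 bp.

1147, 1016 bp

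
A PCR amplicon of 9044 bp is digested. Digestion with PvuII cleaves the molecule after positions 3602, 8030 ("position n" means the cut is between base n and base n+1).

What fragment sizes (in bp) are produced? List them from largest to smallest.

Linear molecule, 2 cuts → 3 fragments:
  3602 − 0 = 3602 bp
  8030 − 3602 = 4428 bp
  9044 − 8030 = 1014 bp
Sorted largest to smallest: 4428, 3602, 1014 bp.

4428, 3602, 1014 bp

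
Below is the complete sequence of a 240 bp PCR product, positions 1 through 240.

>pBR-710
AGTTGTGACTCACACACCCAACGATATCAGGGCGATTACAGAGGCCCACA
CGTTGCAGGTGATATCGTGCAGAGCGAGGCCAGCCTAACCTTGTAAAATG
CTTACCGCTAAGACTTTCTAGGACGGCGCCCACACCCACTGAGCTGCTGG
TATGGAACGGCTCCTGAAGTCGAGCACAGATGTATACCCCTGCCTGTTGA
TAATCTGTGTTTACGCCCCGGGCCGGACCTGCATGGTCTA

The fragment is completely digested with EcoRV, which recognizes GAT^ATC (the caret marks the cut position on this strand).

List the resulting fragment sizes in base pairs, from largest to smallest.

177, 38, 25 bp

EcoRV sites (GATATC) start at positions 23, 61.
EcoRV cuts after base 3 of each site, so after positions 25, 63.
Linear molecule, 2 cuts → 3 fragments:
  1–25 → 25 bp
  26–63 → 38 bp
  64–240 → 177 bp
Sorted largest to smallest: 177, 38, 25 bp.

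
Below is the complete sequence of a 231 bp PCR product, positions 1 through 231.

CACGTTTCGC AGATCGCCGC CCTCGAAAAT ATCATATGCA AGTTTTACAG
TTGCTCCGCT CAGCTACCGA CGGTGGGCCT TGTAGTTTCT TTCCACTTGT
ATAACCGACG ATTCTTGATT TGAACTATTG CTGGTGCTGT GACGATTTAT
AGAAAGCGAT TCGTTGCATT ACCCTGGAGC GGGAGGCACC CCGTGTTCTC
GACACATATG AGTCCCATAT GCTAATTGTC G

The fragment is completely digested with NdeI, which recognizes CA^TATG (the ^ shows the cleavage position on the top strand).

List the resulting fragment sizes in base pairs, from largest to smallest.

172, 34, 14, 11 bp

NdeI sites (CATATG) start at positions 33, 205, 216.
NdeI cuts after base 2 of each site, so after positions 34, 206, 217.
Linear molecule, 3 cuts → 4 fragments:
  1–34 → 34 bp
  35–206 → 172 bp
  207–217 → 11 bp
  218–231 → 14 bp
Sorted largest to smallest: 172, 34, 14, 11 bp.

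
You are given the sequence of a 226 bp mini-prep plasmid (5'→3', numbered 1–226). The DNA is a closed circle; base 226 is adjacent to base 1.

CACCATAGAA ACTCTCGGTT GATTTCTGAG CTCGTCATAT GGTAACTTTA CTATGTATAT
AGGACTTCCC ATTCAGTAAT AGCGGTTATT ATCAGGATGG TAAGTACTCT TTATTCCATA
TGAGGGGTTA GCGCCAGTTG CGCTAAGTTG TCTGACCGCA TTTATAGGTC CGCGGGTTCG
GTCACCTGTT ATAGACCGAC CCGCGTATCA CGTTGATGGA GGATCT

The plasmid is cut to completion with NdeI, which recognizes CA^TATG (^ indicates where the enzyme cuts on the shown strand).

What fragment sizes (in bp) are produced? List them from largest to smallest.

NdeI sites (CATATG) start at positions 36, 117.
NdeI cuts after base 2 of each site, so after positions 37, 118.
Circular molecule, 2 cuts → 2 fragments:
  38–118 → 81 bp
  119–226 then 1–37 → 108 + 37 = 145 bp
Sorted largest to smallest: 145, 81 bp.

145, 81 bp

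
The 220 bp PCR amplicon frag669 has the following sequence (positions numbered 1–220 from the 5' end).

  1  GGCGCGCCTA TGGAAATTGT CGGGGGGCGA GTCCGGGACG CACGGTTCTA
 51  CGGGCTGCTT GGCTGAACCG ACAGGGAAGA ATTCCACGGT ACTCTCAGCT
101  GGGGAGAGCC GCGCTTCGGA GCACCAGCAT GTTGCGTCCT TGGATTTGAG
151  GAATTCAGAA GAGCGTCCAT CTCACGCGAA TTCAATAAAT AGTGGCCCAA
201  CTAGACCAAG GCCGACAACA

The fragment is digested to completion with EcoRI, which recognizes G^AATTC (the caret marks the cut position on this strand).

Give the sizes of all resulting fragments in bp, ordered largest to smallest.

EcoRI sites (GAATTC) start at positions 79, 151, 178.
EcoRI cuts after the first base of each site, so after positions 79, 151, 178.
Linear molecule, 3 cuts → 4 fragments:
  1–79 → 79 bp
  80–151 → 72 bp
  152–178 → 27 bp
  179–220 → 42 bp
Sorted largest to smallest: 79, 72, 42, 27 bp.

79, 72, 42, 27 bp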